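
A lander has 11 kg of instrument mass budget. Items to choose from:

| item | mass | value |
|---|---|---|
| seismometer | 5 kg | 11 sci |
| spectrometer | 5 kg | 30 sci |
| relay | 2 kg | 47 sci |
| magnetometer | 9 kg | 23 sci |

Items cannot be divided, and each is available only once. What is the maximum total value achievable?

77 sci

Check high-value combinations within 11 kg:
- spectrometer+relay: mass 5+2=7, value 30+47=77
- relay+magnetometer: mass 2+9=11, value 47+23=70
- seismometer+relay: mass 5+2=7, value 11+47=58
- relay: mass 2, value 47
- seismometer+spectrometer: mass 5+5=10, value 11+30=41
Best: 77 sci.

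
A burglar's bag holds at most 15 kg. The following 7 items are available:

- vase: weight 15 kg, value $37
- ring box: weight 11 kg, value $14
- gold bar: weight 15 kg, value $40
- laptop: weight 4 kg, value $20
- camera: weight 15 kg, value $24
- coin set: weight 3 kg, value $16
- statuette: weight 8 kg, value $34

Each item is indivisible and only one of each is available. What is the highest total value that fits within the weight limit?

Check high-value combinations within 15 kg:
- laptop+coin set+statuette: weight 4+3+8=15, value 20+16+34=70
- laptop+statuette: weight 4+8=12, value 20+34=54
- coin set+statuette: weight 3+8=11, value 16+34=50
- gold bar: weight 15, value 40
- vase: weight 15, value 37
Best: $70.

$70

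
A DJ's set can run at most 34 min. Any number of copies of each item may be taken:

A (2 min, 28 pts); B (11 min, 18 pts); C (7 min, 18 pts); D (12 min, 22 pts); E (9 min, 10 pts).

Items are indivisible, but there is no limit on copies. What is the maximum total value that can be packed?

Best value-per-unit is A at 28/2, and filling with it alone uses duration 17×2=34. No mix of the others beats 17×28 = 476.

476 pts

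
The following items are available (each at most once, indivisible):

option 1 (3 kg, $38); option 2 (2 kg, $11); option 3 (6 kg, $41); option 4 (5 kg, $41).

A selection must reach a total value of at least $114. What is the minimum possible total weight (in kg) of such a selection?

Subsets with value ≥ 114, sorted by total weight:
- option 1+option 3+option 4: weight 14, value 120
- option 1+option 2+option 3+option 4: weight 16, value 131
Minimum weight: 14 kg.

14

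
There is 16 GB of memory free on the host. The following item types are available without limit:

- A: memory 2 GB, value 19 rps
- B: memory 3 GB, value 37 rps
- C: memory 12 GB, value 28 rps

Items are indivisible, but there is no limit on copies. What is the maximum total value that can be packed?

Best value-per-unit is B at 37/3; filling with it alone gives 5×37 = 185.
Optimal mix: 2×A + 4×B → memory 16, value 186.

186 rps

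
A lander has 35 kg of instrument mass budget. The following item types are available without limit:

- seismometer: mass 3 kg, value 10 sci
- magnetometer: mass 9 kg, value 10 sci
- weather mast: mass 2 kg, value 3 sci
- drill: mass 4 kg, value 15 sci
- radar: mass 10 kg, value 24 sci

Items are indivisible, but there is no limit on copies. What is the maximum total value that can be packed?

Best value-per-unit is drill at 15/4; filling with it alone gives 8×15 = 120.
Optimal mix: 1×seismometer + 8×drill → mass 35, value 130.

130 sci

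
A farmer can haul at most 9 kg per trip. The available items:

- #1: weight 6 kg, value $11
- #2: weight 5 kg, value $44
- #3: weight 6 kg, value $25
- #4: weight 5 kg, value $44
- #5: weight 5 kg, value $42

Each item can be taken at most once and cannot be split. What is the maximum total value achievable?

Check high-value combinations within 9 kg:
- #2: weight 5, value 44
- #4: weight 5, value 44
- #5: weight 5, value 42
- #3: weight 6, value 25
Best: $44.

$44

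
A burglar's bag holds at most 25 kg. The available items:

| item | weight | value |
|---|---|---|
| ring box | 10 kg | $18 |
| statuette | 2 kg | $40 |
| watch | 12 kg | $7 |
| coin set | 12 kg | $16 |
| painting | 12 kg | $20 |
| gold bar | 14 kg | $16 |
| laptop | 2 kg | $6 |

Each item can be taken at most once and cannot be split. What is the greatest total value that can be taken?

Check high-value combinations within 25 kg:
- ring box+statuette+painting: weight 10+2+12=24, value 18+40+20=78
- ring box+statuette+coin set: weight 10+2+12=24, value 18+40+16=74
- statuette+painting+laptop: weight 2+12+2=16, value 40+20+6=66
Best: $78.

$78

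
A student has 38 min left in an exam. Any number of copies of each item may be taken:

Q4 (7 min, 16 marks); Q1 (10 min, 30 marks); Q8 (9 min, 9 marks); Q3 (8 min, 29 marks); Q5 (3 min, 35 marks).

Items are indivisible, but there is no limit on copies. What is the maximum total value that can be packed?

420 marks

Best value-per-unit is Q5 at 35/3, and filling with it alone uses time 12×3=36. No mix of the others beats 12×35 = 420.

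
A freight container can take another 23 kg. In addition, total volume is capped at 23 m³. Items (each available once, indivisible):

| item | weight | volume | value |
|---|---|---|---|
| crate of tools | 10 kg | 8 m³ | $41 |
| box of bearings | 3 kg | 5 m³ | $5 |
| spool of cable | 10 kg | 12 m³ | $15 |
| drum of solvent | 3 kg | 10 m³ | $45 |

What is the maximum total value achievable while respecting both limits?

Feasible sets respecting both limits:
- crate of tools+box of bearings+drum of solvent: weight 16, volume 23, value 91
- crate of tools+drum of solvent: weight 13, volume 18, value 86
- spool of cable+drum of solvent: weight 13, volume 22, value 60
- crate of tools+spool of cable: weight 20, volume 20, value 56
Best: $91.

$91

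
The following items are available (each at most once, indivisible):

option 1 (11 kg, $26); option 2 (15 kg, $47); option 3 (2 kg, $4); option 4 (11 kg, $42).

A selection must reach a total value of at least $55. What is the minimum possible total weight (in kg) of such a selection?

22

Subsets with value ≥ 55, sorted by total weight:
- option 1+option 4: weight 22, value 68
- option 1+option 3+option 4: weight 24, value 72
Minimum weight: 22 kg.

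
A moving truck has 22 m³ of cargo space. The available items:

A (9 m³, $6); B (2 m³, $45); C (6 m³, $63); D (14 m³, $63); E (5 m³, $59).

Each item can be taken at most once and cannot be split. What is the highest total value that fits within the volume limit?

Check high-value combinations within 22 m³:
- A+B+C+E: volume 9+2+6+5=22, value 6+45+63+59=173
- B+C+D: volume 2+6+14=22, value 45+63+63=171
- B+C+E: volume 2+6+5=13, value 45+63+59=167
- B+D+E: volume 2+14+5=21, value 45+63+59=167
- A+C+E: volume 9+6+5=20, value 6+63+59=128
Best: $173.

$173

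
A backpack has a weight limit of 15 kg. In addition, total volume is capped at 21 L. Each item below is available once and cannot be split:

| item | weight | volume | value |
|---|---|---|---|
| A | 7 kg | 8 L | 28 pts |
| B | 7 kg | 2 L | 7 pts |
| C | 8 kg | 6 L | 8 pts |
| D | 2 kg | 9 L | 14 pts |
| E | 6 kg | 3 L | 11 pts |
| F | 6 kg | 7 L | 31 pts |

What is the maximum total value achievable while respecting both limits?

Feasible sets respecting both limits:
- A+F: weight 13, volume 15, value 59
- D+E+F: weight 14, volume 19, value 56
- A+D+E: weight 15, volume 20, value 53
Best: 59 pts.

59 pts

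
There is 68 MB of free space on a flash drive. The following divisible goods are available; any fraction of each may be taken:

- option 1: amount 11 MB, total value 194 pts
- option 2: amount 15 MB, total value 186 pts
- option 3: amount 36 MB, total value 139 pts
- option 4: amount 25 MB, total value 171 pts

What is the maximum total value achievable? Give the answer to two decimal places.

616.64

Take in order of value per unit:
- option 1 (194/11 per unit): all 11 → value 194, running total 194.00
- option 2 (186/15 per unit): all 15 → value 186, running total 380.00
- option 4 (171/25 per unit): all 25 → value 171, running total 551.00
- option 3 (139/36 per unit): 17 of 36 → value 17×139/36 = 65.6389, running total 616.64
Total 616.64.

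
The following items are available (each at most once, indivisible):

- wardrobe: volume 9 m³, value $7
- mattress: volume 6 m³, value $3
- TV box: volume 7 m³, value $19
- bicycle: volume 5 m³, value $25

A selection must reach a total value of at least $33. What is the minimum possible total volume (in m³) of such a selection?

12

Subsets with value ≥ 33, sorted by total volume:
- TV box+bicycle: volume 12, value 44
- mattress+TV box+bicycle: volume 18, value 47
- wardrobe+mattress+bicycle: volume 20, value 35
- wardrobe+TV box+bicycle: volume 21, value 51
Minimum volume: 12 m³.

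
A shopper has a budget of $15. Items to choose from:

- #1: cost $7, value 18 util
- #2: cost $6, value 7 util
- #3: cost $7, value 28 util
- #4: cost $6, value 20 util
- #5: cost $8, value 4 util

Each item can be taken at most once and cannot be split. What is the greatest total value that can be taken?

48 util

Check high-value combinations within $15:
- #3+#4: cost 7+6=13, value 28+20=48
- #1+#3: cost 7+7=14, value 18+28=46
- #1+#4: cost 7+6=13, value 18+20=38
Best: 48 util.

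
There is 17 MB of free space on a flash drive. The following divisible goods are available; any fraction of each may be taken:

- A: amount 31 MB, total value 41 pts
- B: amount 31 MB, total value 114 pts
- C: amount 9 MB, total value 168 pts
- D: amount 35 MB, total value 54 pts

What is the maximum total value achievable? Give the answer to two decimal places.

197.42

Take in order of value per unit:
- C (168/9 per unit): all 9 → value 168, running total 168.00
- B (114/31 per unit): 8 of 31 → value 8×114/31 = 29.4194, running total 197.42
Total 197.42.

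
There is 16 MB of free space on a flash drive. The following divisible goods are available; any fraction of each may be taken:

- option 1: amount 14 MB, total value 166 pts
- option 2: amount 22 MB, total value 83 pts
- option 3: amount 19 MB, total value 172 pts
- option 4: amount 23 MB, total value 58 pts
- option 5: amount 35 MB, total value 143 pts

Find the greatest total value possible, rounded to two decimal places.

Take in order of value per unit:
- option 1 (166/14 per unit): all 14 → value 166, running total 166.00
- option 3 (172/19 per unit): 2 of 19 → value 2×172/19 = 18.1053, running total 184.11
Total 184.11.

184.11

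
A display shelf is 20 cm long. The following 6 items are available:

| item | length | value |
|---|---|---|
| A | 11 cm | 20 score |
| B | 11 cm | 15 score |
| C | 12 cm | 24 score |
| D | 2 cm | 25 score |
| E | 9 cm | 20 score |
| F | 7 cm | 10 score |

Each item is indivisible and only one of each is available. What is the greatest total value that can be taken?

55 score

Check high-value combinations within 20 cm:
- D+E+F: length 2+9+7=18, value 25+20+10=55
- A+D+F: length 11+2+7=20, value 20+25+10=55
- B+D+F: length 11+2+7=20, value 15+25+10=50
- C+D: length 12+2=14, value 24+25=49
- D+E: length 2+9=11, value 25+20=45
Best: 55 score.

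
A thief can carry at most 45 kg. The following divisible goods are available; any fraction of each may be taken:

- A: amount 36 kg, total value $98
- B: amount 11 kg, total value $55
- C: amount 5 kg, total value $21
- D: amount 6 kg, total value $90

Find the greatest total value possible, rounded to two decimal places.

228.61

Take in order of value per unit:
- D (90/6 per unit): all 6 → value 90, running total 90.00
- B (55/11 per unit): all 11 → value 55, running total 145.00
- C (21/5 per unit): all 5 → value 21, running total 166.00
- A (98/36 per unit): 23 of 36 → value 23×98/36 = 62.6111, running total 228.61
Total 228.61.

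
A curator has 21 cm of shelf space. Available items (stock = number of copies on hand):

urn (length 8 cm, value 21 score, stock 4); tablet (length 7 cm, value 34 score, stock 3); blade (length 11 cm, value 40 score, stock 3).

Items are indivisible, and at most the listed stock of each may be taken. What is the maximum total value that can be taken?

Top feasible selections:
- 3×tablet: length 21, value 102
- 1×tablet + 1×blade: length 18, value 74
Best: 102 score.

102 score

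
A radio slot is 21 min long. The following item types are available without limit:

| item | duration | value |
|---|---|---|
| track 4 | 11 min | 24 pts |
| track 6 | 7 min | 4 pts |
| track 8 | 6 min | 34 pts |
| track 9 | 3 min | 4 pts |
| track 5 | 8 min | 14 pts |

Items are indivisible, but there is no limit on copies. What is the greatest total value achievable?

Best value-per-unit is track 8 at 34/6; filling with it alone gives 3×34 = 102.
Optimal mix: 3×track 8 + 1×track 9 → duration 21, value 106.

106 pts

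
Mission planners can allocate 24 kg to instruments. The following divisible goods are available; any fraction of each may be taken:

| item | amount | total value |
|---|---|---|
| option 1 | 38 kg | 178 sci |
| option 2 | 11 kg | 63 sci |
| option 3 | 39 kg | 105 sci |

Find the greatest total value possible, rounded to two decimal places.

123.89

Take in order of value per unit:
- option 2 (63/11 per unit): all 11 → value 63, running total 63.00
- option 1 (178/38 per unit): 13 of 38 → value 13×178/38 = 60.8947, running total 123.89
Total 123.89.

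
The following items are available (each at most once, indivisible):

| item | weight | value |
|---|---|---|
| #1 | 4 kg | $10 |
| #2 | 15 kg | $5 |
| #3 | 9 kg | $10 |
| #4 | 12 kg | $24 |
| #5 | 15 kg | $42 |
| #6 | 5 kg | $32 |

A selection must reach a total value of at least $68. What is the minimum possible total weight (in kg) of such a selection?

Subsets with value ≥ 68, sorted by total weight:
- #5+#6: weight 20, value 74
- #1+#5+#6: weight 24, value 84
- #3+#5+#6: weight 29, value 84
- #1+#3+#4+#6: weight 30, value 76
Minimum weight: 20 kg.

20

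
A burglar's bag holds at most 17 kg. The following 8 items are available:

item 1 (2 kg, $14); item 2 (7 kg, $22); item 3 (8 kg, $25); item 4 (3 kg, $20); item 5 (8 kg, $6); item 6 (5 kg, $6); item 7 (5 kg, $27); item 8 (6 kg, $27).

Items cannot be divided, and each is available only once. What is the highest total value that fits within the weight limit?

Check high-value combinations within 17 kg:
- item 1+item 4+item 7+item 8: weight 2+3+5+6=16, value 14+20+27+27=88
- item 1+item 2+item 4+item 7: weight 2+7+3+5=17, value 14+22+20+27=83
- item 4+item 7+item 8: weight 3+5+6=14, value 20+27+27=74
- item 3+item 4+item 7: weight 8+3+5=16, value 25+20+27=72
Best: $88.

$88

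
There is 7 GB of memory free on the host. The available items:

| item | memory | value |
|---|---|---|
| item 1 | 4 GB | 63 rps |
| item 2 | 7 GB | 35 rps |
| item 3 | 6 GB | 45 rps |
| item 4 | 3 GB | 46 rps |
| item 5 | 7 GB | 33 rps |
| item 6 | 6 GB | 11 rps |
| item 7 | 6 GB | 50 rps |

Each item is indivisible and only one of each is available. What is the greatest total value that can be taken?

109 rps

This is a 0/1 knapsack; check combinations near the capacity.
- item 1+item 4: memory 4+3=7, value 63+46=109
- item 1: memory 4, value 63
- item 7: memory 6, value 50
Best: 109 rps.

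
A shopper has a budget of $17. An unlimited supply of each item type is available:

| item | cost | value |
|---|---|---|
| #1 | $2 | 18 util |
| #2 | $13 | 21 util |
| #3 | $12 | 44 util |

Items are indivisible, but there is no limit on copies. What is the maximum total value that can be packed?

144 util

Best value-per-unit is #1 at 18/2, and filling with it alone uses cost 8×2=16. No mix of the others beats 8×18 = 144.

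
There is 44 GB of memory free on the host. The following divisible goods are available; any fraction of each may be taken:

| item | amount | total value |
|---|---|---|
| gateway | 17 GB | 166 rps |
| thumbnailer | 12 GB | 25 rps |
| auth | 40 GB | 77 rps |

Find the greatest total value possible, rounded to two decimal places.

Take in order of value per unit:
- gateway (166/17 per unit): all 17 → value 166, running total 166.00
- thumbnailer (25/12 per unit): all 12 → value 25, running total 191.00
- auth (77/40 per unit): 15 of 40 → value 15×77/40 = 28.8750, running total 219.88
Total 219.88.

219.88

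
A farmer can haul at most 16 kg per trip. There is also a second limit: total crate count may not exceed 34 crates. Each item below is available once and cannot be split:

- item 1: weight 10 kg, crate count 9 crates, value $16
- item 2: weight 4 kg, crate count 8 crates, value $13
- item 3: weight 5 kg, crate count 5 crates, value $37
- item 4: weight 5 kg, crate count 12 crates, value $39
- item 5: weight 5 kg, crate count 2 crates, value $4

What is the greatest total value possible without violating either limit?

Feasible sets respecting both limits:
- item 2+item 3+item 4: weight 14, crate count 25, value 89
- item 3+item 4+item 5: weight 15, crate count 19, value 80
- item 3+item 4: weight 10, crate count 17, value 76
- item 2+item 4+item 5: weight 14, crate count 22, value 56
Best: $89.

$89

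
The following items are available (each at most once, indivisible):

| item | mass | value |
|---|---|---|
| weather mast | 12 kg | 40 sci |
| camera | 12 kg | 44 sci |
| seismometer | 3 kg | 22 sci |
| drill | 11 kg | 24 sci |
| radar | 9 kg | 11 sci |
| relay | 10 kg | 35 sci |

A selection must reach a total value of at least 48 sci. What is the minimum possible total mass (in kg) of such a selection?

13

Subsets with value ≥ 48, sorted by total mass:
- seismometer+relay: mass 13, value 57
- camera+seismometer: mass 15, value 66
- weather mast+seismometer: mass 15, value 62
- drill+relay: mass 21, value 59
Minimum mass: 13 kg.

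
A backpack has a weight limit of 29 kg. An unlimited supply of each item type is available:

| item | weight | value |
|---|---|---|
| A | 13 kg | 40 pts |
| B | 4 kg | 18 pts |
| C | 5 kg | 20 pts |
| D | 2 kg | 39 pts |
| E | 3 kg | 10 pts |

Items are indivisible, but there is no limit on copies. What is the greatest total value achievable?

Best value-per-unit is D at 39/2, and filling with it alone uses weight 14×2=28. No mix of the others beats 14×39 = 546.

546 pts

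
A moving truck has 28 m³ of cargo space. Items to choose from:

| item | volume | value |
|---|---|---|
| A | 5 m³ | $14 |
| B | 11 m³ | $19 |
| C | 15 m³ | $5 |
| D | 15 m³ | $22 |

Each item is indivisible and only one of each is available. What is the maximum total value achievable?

$41

This is a 0/1 knapsack; check combinations near the capacity.
- B+D: volume 11+15=26, value 19+22=41
- A+D: volume 5+15=20, value 14+22=36
- A+B: volume 5+11=16, value 14+19=33
- B+C: volume 11+15=26, value 19+5=24
- D: volume 15, value 22
Best: $41.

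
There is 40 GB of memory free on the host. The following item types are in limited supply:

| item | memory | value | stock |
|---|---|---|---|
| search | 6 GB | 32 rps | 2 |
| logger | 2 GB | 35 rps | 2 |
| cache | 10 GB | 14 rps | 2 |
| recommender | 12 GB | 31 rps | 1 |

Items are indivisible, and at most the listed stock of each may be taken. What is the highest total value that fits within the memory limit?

179 rps

Top feasible selections:
- 2×search + 2×logger + 1×cache + 1×recommender: memory 38, value 179
- 2×search + 2×logger + 1×recommender: memory 28, value 165
Best: 179 rps.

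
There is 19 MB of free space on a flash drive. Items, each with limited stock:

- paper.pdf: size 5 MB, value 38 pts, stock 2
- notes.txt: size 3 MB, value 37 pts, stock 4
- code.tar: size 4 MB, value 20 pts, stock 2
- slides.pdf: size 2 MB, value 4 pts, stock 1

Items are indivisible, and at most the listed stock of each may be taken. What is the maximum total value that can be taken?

190 pts

Top feasible selections:
- 1×paper.pdf + 4×notes.txt + 1×slides.pdf: size 19, value 190
- 2×paper.pdf + 3×notes.txt: size 19, value 187
Best: 190 pts.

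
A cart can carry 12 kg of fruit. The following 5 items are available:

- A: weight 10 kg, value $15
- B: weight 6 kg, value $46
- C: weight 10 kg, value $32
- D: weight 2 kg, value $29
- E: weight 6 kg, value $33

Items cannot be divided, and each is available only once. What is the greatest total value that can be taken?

$79

Check high-value combinations within 12 kg:
- B+E: weight 6+6=12, value 46+33=79
- B+D: weight 6+2=8, value 46+29=75
- D+E: weight 2+6=8, value 29+33=62
- C+D: weight 10+2=12, value 32+29=61
- B: weight 6, value 46
Best: $79.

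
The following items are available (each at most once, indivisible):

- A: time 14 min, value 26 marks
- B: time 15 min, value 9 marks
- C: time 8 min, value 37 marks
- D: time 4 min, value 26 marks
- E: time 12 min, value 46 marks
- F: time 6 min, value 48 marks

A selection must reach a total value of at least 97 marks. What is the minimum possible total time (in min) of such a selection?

18

Subsets with value ≥ 97, sorted by total time:
- C+D+F: time 18, value 111
- D+E+F: time 22, value 120
- C+D+E: time 24, value 109
Minimum time: 18 min.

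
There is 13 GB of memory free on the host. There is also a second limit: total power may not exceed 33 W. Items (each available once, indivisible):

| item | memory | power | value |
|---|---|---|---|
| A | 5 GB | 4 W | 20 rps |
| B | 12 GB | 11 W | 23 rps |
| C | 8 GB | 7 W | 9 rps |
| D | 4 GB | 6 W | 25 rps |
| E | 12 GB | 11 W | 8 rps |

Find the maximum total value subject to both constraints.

45 rps

Feasible sets respecting both limits:
- A+D: memory 9, power 10, value 45
- C+D: memory 12, power 13, value 34
- A+C: memory 13, power 11, value 29
- D: memory 4, power 6, value 25
Best: 45 rps.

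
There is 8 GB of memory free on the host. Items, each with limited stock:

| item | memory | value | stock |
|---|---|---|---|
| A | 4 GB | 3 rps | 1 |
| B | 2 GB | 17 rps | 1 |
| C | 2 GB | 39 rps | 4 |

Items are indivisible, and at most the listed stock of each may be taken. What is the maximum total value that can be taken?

Top feasible selections:
- 4×C: memory 8, value 156
- 1×B + 3×C: memory 8, value 134
- 3×C: memory 6, value 117
Best: 156 rps.

156 rps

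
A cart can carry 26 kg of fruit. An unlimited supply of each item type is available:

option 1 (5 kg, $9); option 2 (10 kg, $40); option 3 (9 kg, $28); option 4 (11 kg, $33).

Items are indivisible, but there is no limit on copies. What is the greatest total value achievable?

Best value-per-unit is option 2 at 40/10; filling with it alone gives 2×40 = 80.
Optimal mix: 1×option 1 + 2×option 2 → weight 25, value 89.

$89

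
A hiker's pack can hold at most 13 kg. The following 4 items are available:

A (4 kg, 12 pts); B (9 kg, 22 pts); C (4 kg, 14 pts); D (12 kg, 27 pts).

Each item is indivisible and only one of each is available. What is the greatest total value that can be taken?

36 pts

This is a 0/1 knapsack; check combinations near the capacity.
- B+C: weight 9+4=13, value 22+14=36
- A+B: weight 4+9=13, value 12+22=34
- D: weight 12, value 27
- A+C: weight 4+4=8, value 12+14=26
- B: weight 9, value 22
Best: 36 pts.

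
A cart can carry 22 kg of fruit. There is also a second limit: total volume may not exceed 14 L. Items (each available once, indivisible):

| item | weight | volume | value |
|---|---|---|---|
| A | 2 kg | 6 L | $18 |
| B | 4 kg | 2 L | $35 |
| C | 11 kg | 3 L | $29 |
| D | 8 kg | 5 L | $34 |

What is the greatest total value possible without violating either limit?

Feasible sets respecting both limits:
- A+B+D: weight 14, volume 13, value 87
- A+B+C: weight 17, volume 11, value 82
- A+C+D: weight 21, volume 14, value 81
- B+D: weight 12, volume 7, value 69
Best: $87.

$87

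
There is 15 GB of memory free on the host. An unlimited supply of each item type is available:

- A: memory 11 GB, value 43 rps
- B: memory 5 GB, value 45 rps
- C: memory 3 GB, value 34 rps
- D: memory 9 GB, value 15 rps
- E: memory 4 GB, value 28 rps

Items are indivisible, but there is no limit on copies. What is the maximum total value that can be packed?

Best value-per-unit is C at 34/3, and filling with it alone uses memory 5×3=15. No mix of the others beats 5×34 = 170.

170 rps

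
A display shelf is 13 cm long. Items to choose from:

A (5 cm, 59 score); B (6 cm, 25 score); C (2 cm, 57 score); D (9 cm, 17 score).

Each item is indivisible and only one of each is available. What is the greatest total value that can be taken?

Check high-value combinations within 13 cm:
- A+B+C: length 5+6+2=13, value 59+25+57=141
- A+C: length 5+2=7, value 59+57=116
- A+B: length 5+6=11, value 59+25=84
Best: 141 score.

141 score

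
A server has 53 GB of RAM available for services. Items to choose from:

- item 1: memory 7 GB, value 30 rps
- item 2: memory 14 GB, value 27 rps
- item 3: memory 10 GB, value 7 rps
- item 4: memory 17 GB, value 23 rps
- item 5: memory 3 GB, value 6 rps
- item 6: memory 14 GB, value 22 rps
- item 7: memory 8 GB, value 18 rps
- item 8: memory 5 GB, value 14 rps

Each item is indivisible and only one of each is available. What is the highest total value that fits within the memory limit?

Check high-value combinations within 53 GB:
- item 1+item 2+item 5+item 6+item 7+item 8: memory 7+14+3+14+8+5=51, value 30+27+6+22+18+14=117
- item 1+item 2+item 4+item 7+item 8: memory 7+14+17+8+5=51, value 30+27+23+18+14=112
- item 1+item 2+item 6+item 7+item 8: memory 7+14+14+8+5=48, value 30+27+22+18+14=111
Best: 117 rps.

117 rps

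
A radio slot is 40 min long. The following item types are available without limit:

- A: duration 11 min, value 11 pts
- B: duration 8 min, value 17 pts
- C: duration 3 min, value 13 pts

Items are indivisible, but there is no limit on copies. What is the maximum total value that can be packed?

Best value-per-unit is C at 13/3, and filling with it alone uses duration 13×3=39. No mix of the others beats 13×13 = 169.

169 pts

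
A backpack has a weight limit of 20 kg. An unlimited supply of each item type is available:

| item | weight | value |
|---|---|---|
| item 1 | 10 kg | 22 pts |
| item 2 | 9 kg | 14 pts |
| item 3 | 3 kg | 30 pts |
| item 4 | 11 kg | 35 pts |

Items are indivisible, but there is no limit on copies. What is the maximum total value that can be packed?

180 pts

Best value-per-unit is item 3 at 30/3, and filling with it alone uses weight 6×3=18. No mix of the others beats 6×30 = 180.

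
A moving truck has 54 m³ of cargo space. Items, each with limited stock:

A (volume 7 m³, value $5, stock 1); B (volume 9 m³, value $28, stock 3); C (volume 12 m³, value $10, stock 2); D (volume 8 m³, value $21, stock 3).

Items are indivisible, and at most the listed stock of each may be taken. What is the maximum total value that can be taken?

$147

Best selections within volume 54 and stock limits:
- 3×B + 3×D: volume 51, value 147
- 1×A + 3×B + 2×D: volume 50, value 131
Best: $147.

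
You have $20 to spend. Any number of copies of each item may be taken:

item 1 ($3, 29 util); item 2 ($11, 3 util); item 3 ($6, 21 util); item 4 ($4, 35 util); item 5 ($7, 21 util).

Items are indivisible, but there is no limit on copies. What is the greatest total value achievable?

Best value-per-unit is item 1 at 29/3; filling with it alone gives 6×29 = 174.
Optimal mix: 4×item 1 + 2×item 4 → cost 20, value 186.

186 util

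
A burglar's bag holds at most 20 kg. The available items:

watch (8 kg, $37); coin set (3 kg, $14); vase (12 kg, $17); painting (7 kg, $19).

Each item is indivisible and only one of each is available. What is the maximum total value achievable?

Check high-value combinations within 20 kg:
- watch+coin set+painting: weight 8+3+7=18, value 37+14+19=70
- watch+painting: weight 8+7=15, value 37+19=56
- watch+vase: weight 8+12=20, value 37+17=54
- watch+coin set: weight 8+3=11, value 37+14=51
- watch: weight 8, value 37
Best: $70.

$70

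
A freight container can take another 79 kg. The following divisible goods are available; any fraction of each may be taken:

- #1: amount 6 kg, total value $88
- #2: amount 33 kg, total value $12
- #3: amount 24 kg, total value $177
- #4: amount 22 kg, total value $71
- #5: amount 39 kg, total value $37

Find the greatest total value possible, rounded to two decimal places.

361.62

Take in order of value per unit:
- #1 (88/6 per unit): all 6 → value 88, running total 88.00
- #3 (177/24 per unit): all 24 → value 177, running total 265.00
- #4 (71/22 per unit): all 22 → value 71, running total 336.00
- #5 (37/39 per unit): 27 of 39 → value 27×37/39 = 25.6154, running total 361.62
Total 361.62.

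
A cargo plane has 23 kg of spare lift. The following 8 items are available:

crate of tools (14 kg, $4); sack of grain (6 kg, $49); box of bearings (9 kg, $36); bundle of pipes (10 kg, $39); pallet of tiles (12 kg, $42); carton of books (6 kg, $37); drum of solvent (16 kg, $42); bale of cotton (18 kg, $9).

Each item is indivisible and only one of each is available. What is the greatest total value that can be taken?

Check high-value combinations within 23 kg:
- sack of grain+bundle of pipes+carton of books: weight 6+10+6=22, value 49+39+37=125
- sack of grain+box of bearings+carton of books: weight 6+9+6=21, value 49+36+37=122
- sack of grain+pallet of tiles: weight 6+12=18, value 49+42=91
- sack of grain+drum of solvent: weight 6+16=22, value 49+42=91
Best: $125.

$125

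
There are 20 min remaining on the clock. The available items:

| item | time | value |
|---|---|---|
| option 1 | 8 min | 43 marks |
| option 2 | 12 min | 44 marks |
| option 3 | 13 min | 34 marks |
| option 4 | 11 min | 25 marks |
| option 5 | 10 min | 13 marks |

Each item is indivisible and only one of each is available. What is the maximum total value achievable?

Check high-value combinations within 20 min:
- option 1+option 2: time 8+12=20, value 43+44=87
- option 1+option 4: time 8+11=19, value 43+25=68
- option 1+option 5: time 8+10=18, value 43+13=56
Best: 87 marks.

87 marks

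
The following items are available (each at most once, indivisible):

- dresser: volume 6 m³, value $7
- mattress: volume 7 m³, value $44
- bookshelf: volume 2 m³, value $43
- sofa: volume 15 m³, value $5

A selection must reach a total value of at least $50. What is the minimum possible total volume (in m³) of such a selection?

Subsets with value ≥ 50, sorted by total volume:
- dresser+bookshelf: volume 8, value 50
- mattress+bookshelf: volume 9, value 87
- dresser+mattress: volume 13, value 51
- dresser+mattress+bookshelf: volume 15, value 94
Minimum volume: 8 m³.

8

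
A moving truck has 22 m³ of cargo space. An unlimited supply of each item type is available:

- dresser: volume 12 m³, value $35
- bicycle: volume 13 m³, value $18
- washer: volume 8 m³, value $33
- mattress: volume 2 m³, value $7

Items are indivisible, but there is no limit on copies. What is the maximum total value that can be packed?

Best value-per-unit is washer at 33/8; filling with it alone gives 2×33 = 66.
Optimal mix: 2×washer + 3×mattress → volume 22, value 87.

$87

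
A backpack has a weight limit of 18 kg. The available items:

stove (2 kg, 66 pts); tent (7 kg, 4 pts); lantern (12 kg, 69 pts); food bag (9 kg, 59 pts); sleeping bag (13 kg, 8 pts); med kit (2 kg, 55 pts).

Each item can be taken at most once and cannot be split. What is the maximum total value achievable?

190 pts

Check high-value combinations within 18 kg:
- stove+lantern+med kit: weight 2+12+2=16, value 66+69+55=190
- stove+food bag+med kit: weight 2+9+2=13, value 66+59+55=180
- stove+lantern: weight 2+12=14, value 66+69=135
Best: 190 pts.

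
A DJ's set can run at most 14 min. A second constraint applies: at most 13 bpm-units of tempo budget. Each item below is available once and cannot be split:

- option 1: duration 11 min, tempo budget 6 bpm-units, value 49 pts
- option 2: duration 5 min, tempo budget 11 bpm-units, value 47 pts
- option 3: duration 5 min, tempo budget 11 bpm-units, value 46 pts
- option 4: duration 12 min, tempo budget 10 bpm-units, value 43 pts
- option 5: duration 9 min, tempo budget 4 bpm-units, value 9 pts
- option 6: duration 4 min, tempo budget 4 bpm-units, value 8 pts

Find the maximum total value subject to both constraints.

49 pts

Feasible sets respecting both limits:
- option 1: duration 11, tempo budget 6, value 49
- option 2: duration 5, tempo budget 11, value 47
- option 3: duration 5, tempo budget 11, value 46
Best: 49 pts.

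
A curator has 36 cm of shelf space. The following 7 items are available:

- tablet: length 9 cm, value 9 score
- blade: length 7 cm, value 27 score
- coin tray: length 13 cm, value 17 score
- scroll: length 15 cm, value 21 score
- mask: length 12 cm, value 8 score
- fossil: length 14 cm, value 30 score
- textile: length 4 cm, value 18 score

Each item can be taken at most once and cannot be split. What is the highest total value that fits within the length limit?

84 score

Check high-value combinations within 36 cm:
- tablet+blade+fossil+textile: length 9+7+14+4=34, value 9+27+30+18=84
- blade+scroll+fossil: length 7+15+14=36, value 27+21+30=78
- blade+fossil+textile: length 7+14+4=25, value 27+30+18=75
Best: 84 score.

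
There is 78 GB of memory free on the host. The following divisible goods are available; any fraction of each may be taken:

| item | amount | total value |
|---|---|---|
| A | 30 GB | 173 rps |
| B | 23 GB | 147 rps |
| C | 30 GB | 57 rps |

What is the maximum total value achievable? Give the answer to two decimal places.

Take in order of value per unit:
- B (147/23 per unit): all 23 → value 147, running total 147.00
- A (173/30 per unit): all 30 → value 173, running total 320.00
- C (57/30 per unit): 25 of 30 → value 25×57/30 = 47.5000, running total 367.50
Total 367.50.

367.50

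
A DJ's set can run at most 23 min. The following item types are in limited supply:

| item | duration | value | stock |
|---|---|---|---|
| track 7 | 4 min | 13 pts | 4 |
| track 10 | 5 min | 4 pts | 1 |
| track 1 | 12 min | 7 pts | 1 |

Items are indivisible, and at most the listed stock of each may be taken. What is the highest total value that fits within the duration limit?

56 pts

Best selections within duration 23 and stock limits:
- 4×track 7 + 1×track 10: duration 21, value 56
- 4×track 7: duration 16, value 52
Best: 56 pts.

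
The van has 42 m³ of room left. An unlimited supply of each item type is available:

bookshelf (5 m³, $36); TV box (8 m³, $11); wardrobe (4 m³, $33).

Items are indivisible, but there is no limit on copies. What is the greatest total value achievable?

$336

Best value-per-unit is wardrobe at 33/4; filling with it alone gives 10×33 = 330.
Optimal mix: 2×bookshelf + 8×wardrobe → volume 42, value 336.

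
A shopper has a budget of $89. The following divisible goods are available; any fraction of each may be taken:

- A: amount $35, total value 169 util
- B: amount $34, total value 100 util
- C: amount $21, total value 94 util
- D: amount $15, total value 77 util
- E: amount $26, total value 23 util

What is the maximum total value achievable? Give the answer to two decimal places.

392.94

Take in order of value per unit:
- D (77/15 per unit): all 15 → value 77, running total 77.00
- A (169/35 per unit): all 35 → value 169, running total 246.00
- C (94/21 per unit): all 21 → value 94, running total 340.00
- B (100/34 per unit): 18 of 34 → value 18×100/34 = 52.9412, running total 392.94
Total 392.94.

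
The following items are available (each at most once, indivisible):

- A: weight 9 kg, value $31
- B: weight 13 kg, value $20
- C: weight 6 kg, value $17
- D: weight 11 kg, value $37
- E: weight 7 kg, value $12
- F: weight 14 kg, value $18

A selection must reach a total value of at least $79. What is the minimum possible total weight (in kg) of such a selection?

Subsets with value ≥ 79, sorted by total weight:
- A+C+D: weight 26, value 85
- A+D+E: weight 27, value 80
Minimum weight: 26 kg.

26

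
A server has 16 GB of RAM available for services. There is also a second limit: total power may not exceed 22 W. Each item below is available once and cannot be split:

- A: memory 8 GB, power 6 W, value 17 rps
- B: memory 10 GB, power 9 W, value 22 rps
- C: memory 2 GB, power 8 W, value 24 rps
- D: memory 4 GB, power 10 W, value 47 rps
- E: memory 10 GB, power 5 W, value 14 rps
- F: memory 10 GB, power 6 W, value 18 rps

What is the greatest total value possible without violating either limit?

Feasible sets respecting both limits:
- C+D: memory 6, power 18, value 71
- B+D: memory 14, power 19, value 69
- D+F: memory 14, power 16, value 65
Best: 71 rps.

71 rps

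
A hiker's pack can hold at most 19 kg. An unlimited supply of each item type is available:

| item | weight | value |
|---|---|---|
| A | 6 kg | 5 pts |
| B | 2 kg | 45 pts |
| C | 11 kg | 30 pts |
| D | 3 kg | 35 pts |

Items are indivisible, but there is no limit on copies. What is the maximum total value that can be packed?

Best value-per-unit is B at 45/2, and filling with it alone uses weight 9×2=18. No mix of the others beats 9×45 = 405.

405 pts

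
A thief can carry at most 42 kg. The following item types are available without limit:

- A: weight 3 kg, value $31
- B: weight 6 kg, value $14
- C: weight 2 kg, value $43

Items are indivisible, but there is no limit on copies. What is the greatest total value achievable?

$903

Best value-per-unit is C at 43/2, and filling with it alone uses weight 21×2=42. No mix of the others beats 21×43 = 903.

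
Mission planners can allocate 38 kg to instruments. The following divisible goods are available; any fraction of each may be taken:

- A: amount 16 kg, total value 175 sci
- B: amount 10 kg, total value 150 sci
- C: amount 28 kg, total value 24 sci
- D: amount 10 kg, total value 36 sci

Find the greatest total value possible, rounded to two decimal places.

362.71

Take in order of value per unit:
- B (150/10 per unit): all 10 → value 150, running total 150.00
- A (175/16 per unit): all 16 → value 175, running total 325.00
- D (36/10 per unit): all 10 → value 36, running total 361.00
- C (24/28 per unit): 2 of 28 → value 2×24/28 = 1.7143, running total 362.71
Total 362.71.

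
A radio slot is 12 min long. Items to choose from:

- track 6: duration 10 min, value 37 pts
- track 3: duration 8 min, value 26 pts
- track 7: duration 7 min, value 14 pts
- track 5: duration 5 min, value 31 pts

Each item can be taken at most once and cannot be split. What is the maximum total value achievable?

This is a 0/1 knapsack; check combinations near the capacity.
- track 7+track 5: duration 7+5=12, value 14+31=45
- track 6: duration 10, value 37
- track 5: duration 5, value 31
- track 3: duration 8, value 26
Best: 45 pts.

45 pts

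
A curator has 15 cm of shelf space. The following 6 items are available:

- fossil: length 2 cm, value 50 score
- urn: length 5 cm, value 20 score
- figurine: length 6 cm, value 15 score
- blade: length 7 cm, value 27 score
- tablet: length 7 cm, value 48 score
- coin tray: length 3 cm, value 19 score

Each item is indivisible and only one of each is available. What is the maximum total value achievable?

118 score

Check high-value combinations within 15 cm:
- fossil+urn+tablet: length 2+5+7=14, value 50+20+48=118
- fossil+tablet+coin tray: length 2+7+3=12, value 50+48+19=117
- fossil+figurine+tablet: length 2+6+7=15, value 50+15+48=113
- fossil+tablet: length 2+7=9, value 50+48=98
- fossil+urn+blade: length 2+5+7=14, value 50+20+27=97
Best: 118 score.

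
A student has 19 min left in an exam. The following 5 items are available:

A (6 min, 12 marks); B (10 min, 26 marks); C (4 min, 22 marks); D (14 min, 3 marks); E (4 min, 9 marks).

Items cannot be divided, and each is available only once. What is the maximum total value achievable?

Check high-value combinations within 19 min:
- B+C+E: time 10+4+4=18, value 26+22+9=57
- B+C: time 10+4=14, value 26+22=48
- A+C+E: time 6+4+4=14, value 12+22+9=43
- A+B: time 6+10=16, value 12+26=38
- B+E: time 10+4=14, value 26+9=35
Best: 57 marks.

57 marks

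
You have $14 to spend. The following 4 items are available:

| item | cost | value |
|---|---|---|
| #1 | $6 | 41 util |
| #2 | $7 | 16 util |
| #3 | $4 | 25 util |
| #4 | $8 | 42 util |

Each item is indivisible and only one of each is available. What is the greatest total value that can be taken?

83 util

This is a 0/1 knapsack; check combinations near the capacity.
- #1+#4: cost 6+8=14, value 41+42=83
- #3+#4: cost 4+8=12, value 25+42=67
- #1+#3: cost 6+4=10, value 41+25=66
Best: 83 util.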